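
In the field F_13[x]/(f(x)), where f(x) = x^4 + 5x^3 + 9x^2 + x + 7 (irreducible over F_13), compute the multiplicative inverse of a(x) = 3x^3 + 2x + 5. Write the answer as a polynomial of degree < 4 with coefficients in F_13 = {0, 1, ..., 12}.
a(x)^(-1) ≡ 12x^3 + 9x^2 + x + 8 (mod f(x))

Since f is irreducible over F_13, F_13[x]/(f) is a field and a(x) ≠ 0 has an inverse. Apply the extended Euclidean algorithm to f(x) and a(x) in F_13[x]: f(x) = (9x + 6)·a(x) + (4x^2 + 9x + 3);  a(x) = (4x + 4)·(4x^2 + 9x + 3) + (6x + 6);  (4x^2 + 9x + 3) = (5x + 3)·(6x + 6) + (11). The last nonzero remainder is the constant 11 = gcd(f, a) in F_13. Back-substituting through the division chain expresses 11 = s(x)·a(x) + t(x)·f(x) with s(x) ≡ 2x^3 + 8x^2 + 11x + 10 (mod f), so (2x^3 + 8x^2 + 11x + 10)·a(x) ≡ 11 (mod f). Multiplying by 11^(-1) ≡ 6 in F_13 gives a(x)^(-1) ≡ 6·(2x^3 + 8x^2 + 11x + 10) ≡ 12x^3 + 9x^2 + x + 8 (mod f). Check: (3x^3 + 2x + 5)·(12x^3 + 9x^2 + x + 8) = 10x^6 + x^5 + x^4 + 11x^3 + 8x^2 + 8x + 1 ≡ 1 (mod x^4 + 5x^3 + 9x^2 + x + 7).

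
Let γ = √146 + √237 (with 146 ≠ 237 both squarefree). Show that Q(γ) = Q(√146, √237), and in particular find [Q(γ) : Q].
[Q(γ) : Q] = 4 (equivalently, Q(γ) = Q(√146, √237))

Obviously Q(γ) ⊆ Q(√146, √237), and [Q(√146, √237):Q] = 4 (since 146, 237 are distinct squarefree integers > 1 with 34602 not a perfect square). To show equality we compute the minimal polynomial of γ. From γ = √146 + √237: γ^2 = 146 + 2√(34602) + 237 = 383 + 2√(34602), so γ^2 - 383 = 2√(34602); squaring, (γ^2 - 383)^2 = 4·34602, i.e. γ^4 - 766γ^2 + 146689 - 138408 = 0, i.e. γ^4 - 766γ^2 + 8281 = 0. So γ is a root of x^4 - 766x^2 + 8281. This polynomial is irreducible over Q: it has no rational root (each ±√146 ± √237 is irrational), and any factorization into two quadratics over Q would force √(34602) ∈ Q (pairing opposite roots) or √146, √237 ∈ Q (other pairings), all impossible. Hence [Q(γ):Q] = 4 = [Q(√146, √237):Q], so Q(γ) = Q(√146, √237).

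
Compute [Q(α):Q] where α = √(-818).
[Q(α):Q] = 2

[Q(α):Q] equals the degree of the minimal polynomial of α. Here α^2 = -818 and x^2 + 818 is irreducible (d = -818 is squarefree, ≠ 1, hence not a square), so deg(m_α) = 2. Thus [Q(α):Q] = 2.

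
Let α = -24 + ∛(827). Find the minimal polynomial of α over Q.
m_α(x) = x^3 + 72x^2 + 1728x + 12997

Set β = α + 24 = ∛(827), so β^3 = 827. Then (α + 24)^3 - 827 = 0, i.e. α is a root of g(x) = (x + 24)^3 - 827 = x^3 + 72x^2 + 1728x + 12997. Since g(x) = h(x + 24) where h(x) = x^3 - 827, and h is irreducible over Q (because 827 is not a perfect cube, so h has no rational root, and a monic cubic with no rational root is irreducible), g is also irreducible (irreducibility is preserved under the substitution x → x + 24). Hence m_α(x) = x^3 + 72x^2 + 1728x + 12997.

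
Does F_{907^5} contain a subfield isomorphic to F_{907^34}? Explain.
No: F_{907^34} is not a subfield of F_{907^5}

F_{p^m} embeds in F_{p^n} iff m | n. Here 34 ∤ 5 (since 5 = 0·34 + 5 with remainder 5 ≠ 0), so F_{907^34} is not a subfield of F_{907^5}. Equivalently: if it were, the tower law would give 34 = [F_{907^34}:F_907] dividing [F_{907^5}:F_907] = 5, contradiction.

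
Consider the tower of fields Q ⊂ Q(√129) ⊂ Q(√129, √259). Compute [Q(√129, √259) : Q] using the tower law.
[Q(√129, √259) : Q] = 4

[Q(√129):Q] = 2 (min poly x^2 - 129, irreducible since 129 is squarefree > 1). For the top step, suppose √259 ∈ Q(√129), say √259 = c + d√129 with c, d ∈ Q. Squaring: 259 = c^2 + 129d^2 + 2cd√129. Since √129 ∉ Q this forces 2cd = 0. If d = 0 then √259 = c ∈ Q, contradicting 259 squarefree > 1. If c = 0 then 259 = 129d^2, so 129·259 = (129d)^2 is a perfect square in Q — but 129·259 = 33411 is not a perfect square (since 129 and 259 are distinct squarefree integers). Contradiction. Hence √259 ∉ Q(√129), so x^2 - 259 stays irreducible over Q(√129) and [Q(√129, √259) : Q(√129)] = 2. By the tower law, [Q(√129, √259) : Q] = 2 · 2 = 4.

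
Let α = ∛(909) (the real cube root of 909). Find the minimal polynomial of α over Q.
m_α(x) = x^3 - 909

α satisfies α^3 = 909, so x^3 - 909 annihilates α. By the rational root test, a rational root p/q (in lowest terms) of x^3 - 909 would satisfy p^3 = 909 q^3, forcing q = 1 and p^3 = 909; but 909 is not a perfect cube, contradiction. A monic cubic over Q with no rational root is irreducible (any nontrivial factorization would include a linear factor). Hence x^3 - 909 is the minimal polynomial of α, and in particular [Q(α):Q] = 3.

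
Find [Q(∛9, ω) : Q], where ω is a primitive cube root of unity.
[Q(∛9, ω) : Q] = 6

[Q(∛9):Q] = 3 (min poly x^3 - 9, irreducible since 9 is not a perfect cube). [Q(ω):Q] = 2 (min poly x^2 + x + 1). Since Q(∛9) ⊂ R and ω ∉ R, we have ω ∉ Q(∛9), so x^2 + x + 1 remains irreducible over Q(∛9) and [Q(∛9, ω) : Q(∛9)] = 2. By the tower law, [Q(∛9, ω) : Q] = 3 · 2 = 6. (In fact Q(∛9, ω) is the splitting field of x^3 - 9 over Q.)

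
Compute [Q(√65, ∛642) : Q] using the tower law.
[Q(√65, ∛642) : Q] = 6

Let L = Q(√65, ∛642). Since Q(√65) ⊂ L and [Q(√65):Q] = 2, the tower law gives 2 | [L:Q]. Likewise Q(∛642) ⊂ L with [Q(∛642):Q] = 3 (because 642 is not a perfect cube), so 3 | [L:Q]. As gcd(2,3) = 1, [L:Q] is divisible by 6. Conversely L is generated over Q by √65 and ∛642, so [L:Q] ≤ 2·3 = 6. Therefore [Q(√65, ∛642) : Q] = 6.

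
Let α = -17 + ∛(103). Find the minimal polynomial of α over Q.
m_α(x) = x^3 + 51x^2 + 867x + 4810

Set β = α + 17 = ∛(103), so β^3 = 103. Then (α + 17)^3 - 103 = 0, i.e. α is a root of g(x) = (x + 17)^3 - 103 = x^3 + 51x^2 + 867x + 4810. Since g(x) = h(x + 17) where h(x) = x^3 - 103, and h is irreducible over Q (because 103 is not a perfect cube, so h has no rational root, and a monic cubic with no rational root is irreducible), g is also irreducible (irreducibility is preserved under the substitution x → x + 17). Hence m_α(x) = x^3 + 51x^2 + 867x + 4810.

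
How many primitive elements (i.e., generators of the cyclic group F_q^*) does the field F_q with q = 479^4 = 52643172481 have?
There are φ(52643172480) = 13811646464 primitive elements

F_q^* is cyclic of order q - 1 = 52643172480. A cyclic group of order m has exactly φ(m) generators. Here m = 52643172480 = 2^7 · 3 · 5 · 89 · 239 · 1289, so the number of primitive elements is φ(52643172480) = 13811646464.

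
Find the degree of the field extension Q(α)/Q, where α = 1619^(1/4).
[Q(α):Q] = 4

α is a root of x^4 - 1619. By Eisenstein's criterion at the prime p = 1619 (which divides the constant term 1619 but p^2 = 2621161 does not, since 1619 is squarefree), x^4 - 1619 is irreducible over Q. Hence [Q(α):Q] = 4.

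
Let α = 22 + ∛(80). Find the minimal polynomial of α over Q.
m_α(x) = x^3 - 66x^2 + 1452x - 10728

Set β = α - 22 = ∛(80), so β^3 = 80. Then (α - 22)^3 - 80 = 0, i.e. α is a root of g(x) = (x - 22)^3 - 80 = x^3 - 66x^2 + 1452x - 10728. Since g(x) = h(x - 22) where h(x) = x^3 - 80, and h is irreducible over Q (because 80 is not a perfect cube, so h has no rational root, and a monic cubic with no rational root is irreducible), g is also irreducible (irreducibility is preserved under the substitution x → x - 22). Hence m_α(x) = x^3 - 66x^2 + 1452x - 10728.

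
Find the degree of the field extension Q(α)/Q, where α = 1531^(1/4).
[Q(α):Q] = 4

α is a root of x^4 - 1531. By Eisenstein's criterion at the prime p = 1531 (which divides the constant term 1531 but p^2 = 2343961 does not, since 1531 is squarefree), x^4 - 1531 is irreducible over Q. Hence [Q(α):Q] = 4.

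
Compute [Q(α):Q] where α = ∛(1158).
[Q(α):Q] = 3

The minimal polynomial of α is x^3 - 1158, irreducible over Q since 1158 is not a perfect cube (so x^3 - 1158 has no rational root). Hence [Q(α):Q] = deg(m_α) = 3.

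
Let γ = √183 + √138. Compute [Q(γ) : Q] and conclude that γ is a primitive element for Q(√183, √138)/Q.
[Q(γ) : Q] = 4 (equivalently, Q(γ) = Q(√183, √138))

Obviously Q(γ) ⊆ Q(√183, √138), and [Q(√183, √138):Q] = 4 (since 183, 138 are distinct squarefree integers > 1 with 25254 not a perfect square). To show equality we compute the minimal polynomial of γ. From γ = √183 + √138: γ^2 = 183 + 2√(25254) + 138 = 321 + 2√(25254), so γ^2 - 321 = 2√(25254); squaring, (γ^2 - 321)^2 = 4·25254, i.e. γ^4 - 642γ^2 + 103041 - 101016 = 0, i.e. γ^4 - 642γ^2 + 2025 = 0. So γ is a root of x^4 - 642x^2 + 2025. This polynomial is irreducible over Q: it has no rational root (each ±√183 ± √138 is irrational), and any factorization into two quadratics over Q would force √(25254) ∈ Q (pairing opposite roots) or √183, √138 ∈ Q (other pairings), all impossible. Hence [Q(γ):Q] = 4 = [Q(√183, √138):Q], so Q(γ) = Q(√183, √138).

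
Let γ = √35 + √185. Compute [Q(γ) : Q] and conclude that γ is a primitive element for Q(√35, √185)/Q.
[Q(γ) : Q] = 4 (equivalently, Q(γ) = Q(√35, √185))

Obviously Q(γ) ⊆ Q(√35, √185), and [Q(√35, √185):Q] = 4 (since 35, 185 are distinct squarefree integers > 1 with 6475 not a perfect square). To show equality we compute the minimal polynomial of γ. From γ = √35 + √185: γ^2 = 35 + 2√(6475) + 185 = 220 + 2√(6475), so γ^2 - 220 = 2√(6475); squaring, (γ^2 - 220)^2 = 4·6475, i.e. γ^4 - 440γ^2 + 48400 - 25900 = 0, i.e. γ^4 - 440γ^2 + 22500 = 0. So γ is a root of x^4 - 440x^2 + 22500. This polynomial is irreducible over Q: it has no rational root (each ±√35 ± √185 is irrational), and any factorization into two quadratics over Q would force √(6475) ∈ Q (pairing opposite roots) or √35, √185 ∈ Q (other pairings), all impossible. Hence [Q(γ):Q] = 4 = [Q(√35, √185):Q], so Q(γ) = Q(√35, √185).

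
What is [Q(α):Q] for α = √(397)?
[Q(α):Q] = 2

[Q(α):Q] equals the degree of the minimal polynomial of α. Here α^2 = 397 and x^2 - 397 is irreducible (d = 397 is squarefree, ≠ 1, hence not a square), so deg(m_α) = 2. Thus [Q(α):Q] = 2.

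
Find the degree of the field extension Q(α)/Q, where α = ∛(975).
[Q(α):Q] = 3

The minimal polynomial of α is x^3 - 975, irreducible over Q since 975 is not a perfect cube (so x^3 - 975 has no rational root). Hence [Q(α):Q] = deg(m_α) = 3.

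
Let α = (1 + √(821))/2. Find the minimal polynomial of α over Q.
m_α(x) = x^2 - x - 205

From 2α - 1 = √(821), squaring gives (2α - 1)^2 = 821, i.e. 4α^2 - 4α + 1 = 821, so α^2 - α + (1 - 821)/4 = 0. Since 821 ≡ 1 (mod 4), (1 - 821)/4 = -205 ∈ Z. The polynomial x^2 - x - 205 has discriminant 1 - 4·(-205) = 821, which is not a perfect square in Q (d = 821 is squarefree and ≠ 1), so x^2 - x - 205 is irreducible over Q. It is the minimal polynomial of α.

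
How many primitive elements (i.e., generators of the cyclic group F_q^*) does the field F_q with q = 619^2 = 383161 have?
There are φ(383160) = 97920 primitive elements

F_q^* is cyclic of order q - 1 = 383160. A cyclic group of order m has exactly φ(m) generators. Here m = 383160 = 2^3 · 3 · 5 · 31 · 103, so the number of primitive elements is φ(383160) = 97920.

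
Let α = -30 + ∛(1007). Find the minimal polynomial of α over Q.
m_α(x) = x^3 + 90x^2 + 2700x + 25993

Set β = α + 30 = ∛(1007), so β^3 = 1007. Then (α + 30)^3 - 1007 = 0, i.e. α is a root of g(x) = (x + 30)^3 - 1007 = x^3 + 90x^2 + 2700x + 25993. Since g(x) = h(x + 30) where h(x) = x^3 - 1007, and h is irreducible over Q (because 1007 is not a perfect cube, so h has no rational root, and a monic cubic with no rational root is irreducible), g is also irreducible (irreducibility is preserved under the substitution x → x + 30). Hence m_α(x) = x^3 + 90x^2 + 2700x + 25993.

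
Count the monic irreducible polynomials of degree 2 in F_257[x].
There are 32896 monic irreducible polynomials of degree 2 over F_257

Each element of F_{257^2} that lies in no proper subfield is a root of exactly one monic irreducible of degree 2 over F_257, and each such polynomial has 2 distinct roots in F_{257^2}. By Möbius inversion the count is N_257(2) = (1/2) Σ_{d|2} μ(2/d) · 257^d = (1/2)(μ(2)·257^1 + μ(1)·257^2) = 65792/2 = 32896.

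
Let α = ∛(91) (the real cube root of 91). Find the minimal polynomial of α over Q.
m_α(x) = x^3 - 91

α satisfies α^3 = 91, so x^3 - 91 annihilates α. By the rational root test, a rational root p/q (in lowest terms) of x^3 - 91 would satisfy p^3 = 91 q^3, forcing q = 1 and p^3 = 91; but 91 is not a perfect cube, contradiction. A monic cubic over Q with no rational root is irreducible (any nontrivial factorization would include a linear factor). Hence x^3 - 91 is the minimal polynomial of α, and in particular [Q(α):Q] = 3.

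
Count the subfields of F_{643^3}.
F_{643^3} has 2 subfields

The subfields of F_{p^n} are exactly the fields F_{p^d} for d | n (each is the fixed field of the unique index-d subgroup of Gal(F_{p^n}/F_p) ≅ Z/nZ). The divisors of n = 3 are {1, 3}, giving 2 subfields: F_{643^1}, F_{643^3}.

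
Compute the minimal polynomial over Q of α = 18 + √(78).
m_α(x) = x^2 - 36x + 246

From α - 18 = √(78), squaring gives (α - 18)^2 = 78, i.e. α^2 - 36α + 324 = 78, so α^2 - 36α + 246 = 0. The discriminant of x^2 - 36x + 246 is (-36)^2 - 4·(246) = 1296 - 984 = 312, and 4·(78) is not a perfect square in Q since 78 is squarefree and ≠ 1. Hence x^2 - 36x + 246 is irreducible over Q and is the minimal polynomial of α.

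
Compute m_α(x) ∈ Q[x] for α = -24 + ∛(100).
m_α(x) = x^3 + 72x^2 + 1728x + 13724

Set β = α + 24 = ∛(100), so β^3 = 100. Then (α + 24)^3 - 100 = 0, i.e. α is a root of g(x) = (x + 24)^3 - 100 = x^3 + 72x^2 + 1728x + 13724. Since g(x) = h(x + 24) where h(x) = x^3 - 100, and h is irreducible over Q (because 100 is not a perfect cube, so h has no rational root, and a monic cubic with no rational root is irreducible), g is also irreducible (irreducibility is preserved under the substitution x → x + 24). Hence m_α(x) = x^3 + 72x^2 + 1728x + 13724.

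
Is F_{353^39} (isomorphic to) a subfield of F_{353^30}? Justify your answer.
No: F_{353^39} is not a subfield of F_{353^30}

F_{p^m} embeds in F_{p^n} iff m | n. Here 39 ∤ 30 (since 30 = 0·39 + 30 with remainder 30 ≠ 0), so F_{353^39} is not a subfield of F_{353^30}. Equivalently: if it were, the tower law would give 39 = [F_{353^39}:F_353] dividing [F_{353^30}:F_353] = 30, contradiction.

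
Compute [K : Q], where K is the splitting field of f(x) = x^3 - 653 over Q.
[K : Q] = 6

The roots of x^3 - 653 are ∛653, ω∛653, ω^2∛653 where ω = e^(2πi/3) is a primitive cube root of unity, so K = Q(∛653, ω). Now [Q(∛653):Q] = 3 (since 653 is not a perfect cube, x^3 - 653 is irreducible) and [Q(ω):Q] = 2. Both 2 and 3 divide [K:Q], and [K:Q] ≤ 3·2 = 6, so [K:Q] = 6. (Equivalently: Q(∛653) ⊂ R but ω ∉ R, so [K : Q(∛653)] = 2.)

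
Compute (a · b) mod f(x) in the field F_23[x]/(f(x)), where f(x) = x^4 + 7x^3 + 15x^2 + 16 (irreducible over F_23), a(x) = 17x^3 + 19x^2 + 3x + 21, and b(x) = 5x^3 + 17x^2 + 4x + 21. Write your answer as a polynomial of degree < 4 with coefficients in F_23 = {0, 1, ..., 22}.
a · b ≡ 4x^3 + 17x^2 + 4x + 5 (mod f(x))

Multiply in F_23[x]: a(x)·b(x) = (17x^3 + 19x^2 + 3x + 21)·(5x^3 + 17x^2 + 4x + 21) = 16x^6 + 16x^5 + 15x^4 + 14x^3 + 9x^2 + 9x + 4. This has degree ≥ 4, so divide by f(x) over F_23: 16x^6 + 16x^5 + 15x^4 + 14x^3 + 9x^2 + 9x + 4 = (16x^2 + 19x + 10)·(x^4 + 7x^3 + 15x^2 + 16) + (4x^3 + 17x^2 + 4x + 5). Hence a·b ≡ 4x^3 + 17x^2 + 4x + 5 (mod f). (F_23[x]/(f) is a field with 23^4 = 279841 elements since f is irreducible of degree 4.)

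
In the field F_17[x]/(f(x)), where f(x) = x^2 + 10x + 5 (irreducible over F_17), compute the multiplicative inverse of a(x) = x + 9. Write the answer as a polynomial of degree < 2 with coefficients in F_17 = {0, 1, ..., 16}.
a(x)^(-1) ≡ 13x + 13 (mod f(x))

Since f is irreducible over F_17, F_17[x]/(f) is a field and a(x) ≠ 0 has an inverse. Apply the extended Euclidean algorithm to f(x) and a(x) in F_17[x]: f(x) = (x + 1)·a(x) + (13). The last nonzero remainder is the constant 13 = gcd(f, a) in F_17. Back-substituting through the division chain expresses 13 = s(x)·a(x) + t(x)·f(x) with s(x) ≡ 16x + 16 (mod f), so (16x + 16)·a(x) ≡ 13 (mod f). Multiplying by 13^(-1) ≡ 4 in F_17 gives a(x)^(-1) ≡ 4·(16x + 16) ≡ 13x + 13 (mod f). Check: (x + 9)·(13x + 13) = 13x^2 + 11x + 15 ≡ 1 (mod x^2 + 10x + 5).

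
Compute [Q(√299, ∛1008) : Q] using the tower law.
[Q(√299, ∛1008) : Q] = 6

Let L = Q(√299, ∛1008). Since Q(√299) ⊂ L and [Q(√299):Q] = 2, the tower law gives 2 | [L:Q]. Likewise Q(∛1008) ⊂ L with [Q(∛1008):Q] = 3 (because 1008 is not a perfect cube), so 3 | [L:Q]. As gcd(2,3) = 1, [L:Q] is divisible by 6. Conversely L is generated over Q by √299 and ∛1008, so [L:Q] ≤ 2·3 = 6. Therefore [Q(√299, ∛1008) : Q] = 6.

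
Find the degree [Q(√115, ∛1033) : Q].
[Q(√115, ∛1033) : Q] = 6

Let L = Q(√115, ∛1033). Since Q(√115) ⊂ L and [Q(√115):Q] = 2, the tower law gives 2 | [L:Q]. Likewise Q(∛1033) ⊂ L with [Q(∛1033):Q] = 3 (because 1033 is not a perfect cube), so 3 | [L:Q]. As gcd(2,3) = 1, [L:Q] is divisible by 6. Conversely L is generated over Q by √115 and ∛1033, so [L:Q] ≤ 2·3 = 6. Therefore [Q(√115, ∛1033) : Q] = 6.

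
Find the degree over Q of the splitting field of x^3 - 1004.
[K : Q] = 6

The roots of x^3 - 1004 are ∛1004, ω∛1004, ω^2∛1004 where ω = e^(2πi/3) is a primitive cube root of unity, so K = Q(∛1004, ω). Now [Q(∛1004):Q] = 3 (since 1004 is not a perfect cube, x^3 - 1004 is irreducible) and [Q(ω):Q] = 2. Both 2 and 3 divide [K:Q], and [K:Q] ≤ 3·2 = 6, so [K:Q] = 6. (Equivalently: Q(∛1004) ⊂ R but ω ∉ R, so [K : Q(∛1004)] = 2.)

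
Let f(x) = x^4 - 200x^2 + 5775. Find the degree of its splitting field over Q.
[K : Q] = 4

Solving the quadratic in x^2: x^2 = (200 ± √(200^2 - 4·5775))/2 = (200 ± √16900)/2 = (200 ± 130)/2, giving x^2 = 35 or x^2 = 165. So f(x) = (x^2 - 35)(x^2 - 165) and the roots of f are ±√35, ±√165. Hence the splitting field is K = Q(√35, √165). Since 35 and 165 are distinct squarefree integers > 1, their product 5775 is not a perfect square, so √165 ∉ Q(√35). By the tower law [K:Q] = [Q(√35,√165):Q(√35)] · [Q(√35):Q] = 2 · 2 = 4.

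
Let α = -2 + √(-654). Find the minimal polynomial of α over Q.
m_α(x) = x^2 + 4x + 658

From α + 2 = √(-654), squaring gives (α + 2)^2 = -654, i.e. α^2 + 4α + 4 = -654, so α^2 + 4α + 658 = 0. The discriminant of x^2 + 4x + 658 is (4)^2 - 4·(658) = 16 - 2632 = -2616, and 4·(-654) is not a perfect square in Q since -654 is squarefree and ≠ 1. Hence x^2 + 4x + 658 is irreducible over Q and is the minimal polynomial of α.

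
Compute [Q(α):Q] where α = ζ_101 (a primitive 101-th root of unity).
[Q(α):Q] = 100

The minimal polynomial of ζ_101 over Q is the 101-th cyclotomic polynomial Φ_101(x), which is irreducible over Q and has degree φ(101) = 100. Hence [Q(α):Q] = φ(101) = 100.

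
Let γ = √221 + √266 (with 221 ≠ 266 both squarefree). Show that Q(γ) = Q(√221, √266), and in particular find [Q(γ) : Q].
[Q(γ) : Q] = 4 (equivalently, Q(γ) = Q(√221, √266))

Obviously Q(γ) ⊆ Q(√221, √266), and [Q(√221, √266):Q] = 4 (since 221, 266 are distinct squarefree integers > 1 with 58786 not a perfect square). To show equality we compute the minimal polynomial of γ. From γ = √221 + √266: γ^2 = 221 + 2√(58786) + 266 = 487 + 2√(58786), so γ^2 - 487 = 2√(58786); squaring, (γ^2 - 487)^2 = 4·58786, i.e. γ^4 - 974γ^2 + 237169 - 235144 = 0, i.e. γ^4 - 974γ^2 + 2025 = 0. So γ is a root of x^4 - 974x^2 + 2025. This polynomial is irreducible over Q: it has no rational root (each ±√221 ± √266 is irrational), and any factorization into two quadratics over Q would force √(58786) ∈ Q (pairing opposite roots) or √221, √266 ∈ Q (other pairings), all impossible. Hence [Q(γ):Q] = 4 = [Q(√221, √266):Q], so Q(γ) = Q(√221, √266).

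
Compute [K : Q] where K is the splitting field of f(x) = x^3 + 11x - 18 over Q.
[K : Q] = 6

By the rational root test, any rational root of the monic integer polynomial f(x) = x^3 + 11x - 18 must be an integer dividing the constant term -18, i.e. one of ±{1, 2, 3, 6, 9, 18}. Evaluating: f(1) = -6, f(-1) = -30, f(2) = 12, f(-2) = -48, f(3) = 42, f(-3) = -78, f(6) = 264, f(-6) = -300, f(9) = 810, f(-9) = -846, f(18) = 6012, f(-18) = -6048; none is 0, so f has no rational root and is therefore irreducible over Q (a cubic with no linear factor over a field is irreducible). For an irreducible cubic, the Galois group is A_3 or S_3 according as the discriminant disc(f) = -4a^3 - 27b^2 = -4·(11)^3 - 27·(-18)^2 = -14072 is or is not a square in Q. Here disc(f) = -14072 is not a perfect square in Q, so the Galois group of f over Q is not contained in A_3 and must be all of S_3. The splitting field has degree |S_3| = 6 over Q, so [K : Q] = 6.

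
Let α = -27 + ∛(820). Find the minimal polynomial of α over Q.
m_α(x) = x^3 + 81x^2 + 2187x + 18863

Set β = α + 27 = ∛(820), so β^3 = 820. Then (α + 27)^3 - 820 = 0, i.e. α is a root of g(x) = (x + 27)^3 - 820 = x^3 + 81x^2 + 2187x + 18863. Since g(x) = h(x + 27) where h(x) = x^3 - 820, and h is irreducible over Q (because 820 is not a perfect cube, so h has no rational root, and a monic cubic with no rational root is irreducible), g is also irreducible (irreducibility is preserved under the substitution x → x + 27). Hence m_α(x) = x^3 + 81x^2 + 2187x + 18863.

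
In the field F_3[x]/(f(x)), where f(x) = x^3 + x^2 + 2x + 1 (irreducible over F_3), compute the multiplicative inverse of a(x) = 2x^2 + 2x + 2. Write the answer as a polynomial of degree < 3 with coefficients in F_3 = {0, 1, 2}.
a(x)^(-1) ≡ 2x^2 + 2 (mod f(x))

Since f is irreducible over F_3, F_3[x]/(f) is a field and a(x) ≠ 0 has an inverse. Apply the extended Euclidean algorithm to f(x) and a(x) in F_3[x]: f(x) = (2x)·a(x) + (x + 1);  a(x) = (2x)·(x + 1) + (2). The last nonzero remainder is the constant 2 = gcd(f, a) in F_3. Back-substituting through the division chain expresses 2 = s(x)·a(x) + t(x)·f(x) with s(x) ≡ x^2 + 1 (mod f), so (x^2 + 1)·a(x) ≡ 2 (mod f). Multiplying by 2^(-1) ≡ 2 in F_3 gives a(x)^(-1) ≡ 2·(x^2 + 1) ≡ 2x^2 + 2 (mod f). Check: (2x^2 + 2x + 2)·(2x^2 + 2) = x^4 + x^3 + 2x^2 + x + 1 ≡ 1 (mod x^3 + x^2 + 2x + 1).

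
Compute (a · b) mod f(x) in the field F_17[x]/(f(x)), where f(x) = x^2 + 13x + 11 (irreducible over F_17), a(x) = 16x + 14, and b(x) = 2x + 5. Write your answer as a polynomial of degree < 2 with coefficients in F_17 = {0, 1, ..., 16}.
a · b ≡ 15x + 7 (mod f(x))

Multiply in F_17[x]: a(x)·b(x) = (16x + 14)·(2x + 5) = 15x^2 + 6x + 2. This has degree ≥ 2, so divide by f(x) over F_17: 15x^2 + 6x + 2 = (15)·(x^2 + 13x + 11) + (15x + 7). Hence a·b ≡ 15x + 7 (mod f). (F_17[x]/(f) is a field with 17^2 = 289 elements since f is irreducible of degree 2.)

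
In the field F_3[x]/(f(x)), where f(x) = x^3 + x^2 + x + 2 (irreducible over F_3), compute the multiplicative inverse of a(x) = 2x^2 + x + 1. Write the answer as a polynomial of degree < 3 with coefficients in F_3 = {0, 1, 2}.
a(x)^(-1) ≡ 2x^2 (mod f(x))

Since f is irreducible over F_3, F_3[x]/(f) is a field and a(x) ≠ 0 has an inverse. Apply the extended Euclidean algorithm to f(x) and a(x) in F_3[x]: f(x) = (2x + 1)·a(x) + (x + 1);  a(x) = (2x + 2)·(x + 1) + (2). The last nonzero remainder is the constant 2 = gcd(f, a) in F_3. Back-substituting through the division chain expresses 2 = s(x)·a(x) + t(x)·f(x) with s(x) ≡ x^2 (mod f), so (x^2)·a(x) ≡ 2 (mod f). Multiplying by 2^(-1) ≡ 2 in F_3 gives a(x)^(-1) ≡ 2·(x^2) ≡ 2x^2 (mod f). Check: (2x^2 + x + 1)·(2x^2) = x^4 + 2x^3 + 2x^2 ≡ 1 (mod x^3 + x^2 + x + 2).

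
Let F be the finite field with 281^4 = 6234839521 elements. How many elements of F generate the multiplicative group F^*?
There are φ(6234839520) = 1287069696 primitive elements

F_q^* is cyclic of order q - 1 = 6234839520. A cyclic group of order m has exactly φ(m) generators. Here m = 6234839520 = 2^5 · 3 · 5 · 7 · 13 · 47 · 3037, so the number of primitive elements is φ(6234839520) = 1287069696.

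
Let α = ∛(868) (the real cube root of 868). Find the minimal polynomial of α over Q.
m_α(x) = x^3 - 868

α satisfies α^3 = 868, so x^3 - 868 annihilates α. By the rational root test, a rational root p/q (in lowest terms) of x^3 - 868 would satisfy p^3 = 868 q^3, forcing q = 1 and p^3 = 868; but 868 is not a perfect cube, contradiction. A monic cubic over Q with no rational root is irreducible (any nontrivial factorization would include a linear factor). Hence x^3 - 868 is the minimal polynomial of α, and in particular [Q(α):Q] = 3.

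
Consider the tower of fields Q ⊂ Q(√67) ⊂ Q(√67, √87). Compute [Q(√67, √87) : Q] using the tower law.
[Q(√67, √87) : Q] = 4

[Q(√67):Q] = 2 (min poly x^2 - 67, irreducible since 67 is squarefree > 1). For the top step, suppose √87 ∈ Q(√67), say √87 = c + d√67 with c, d ∈ Q. Squaring: 87 = c^2 + 67d^2 + 2cd√67. Since √67 ∉ Q this forces 2cd = 0. If d = 0 then √87 = c ∈ Q, contradicting 87 squarefree > 1. If c = 0 then 87 = 67d^2, so 67·87 = (67d)^2 is a perfect square in Q — but 67·87 = 5829 is not a perfect square (since 67 and 87 are distinct squarefree integers). Contradiction. Hence √87 ∉ Q(√67), so x^2 - 87 stays irreducible over Q(√67) and [Q(√67, √87) : Q(√67)] = 2. By the tower law, [Q(√67, √87) : Q] = 2 · 2 = 4.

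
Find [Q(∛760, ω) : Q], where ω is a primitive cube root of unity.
[Q(∛760, ω) : Q] = 6

[Q(∛760):Q] = 3 (min poly x^3 - 760, irreducible since 760 is not a perfect cube). [Q(ω):Q] = 2 (min poly x^2 + x + 1). Since Q(∛760) ⊂ R and ω ∉ R, we have ω ∉ Q(∛760), so x^2 + x + 1 remains irreducible over Q(∛760) and [Q(∛760, ω) : Q(∛760)] = 2. By the tower law, [Q(∛760, ω) : Q] = 3 · 2 = 6. (In fact Q(∛760, ω) is the splitting field of x^3 - 760 over Q.)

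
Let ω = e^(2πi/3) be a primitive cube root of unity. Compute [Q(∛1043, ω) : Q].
[Q(∛1043, ω) : Q] = 6

[Q(∛1043):Q] = 3 (min poly x^3 - 1043, irreducible since 1043 is not a perfect cube). [Q(ω):Q] = 2 (min poly x^2 + x + 1). Since Q(∛1043) ⊂ R and ω ∉ R, we have ω ∉ Q(∛1043), so x^2 + x + 1 remains irreducible over Q(∛1043) and [Q(∛1043, ω) : Q(∛1043)] = 2. By the tower law, [Q(∛1043, ω) : Q] = 3 · 2 = 6. (In fact Q(∛1043, ω) is the splitting field of x^3 - 1043 over Q.)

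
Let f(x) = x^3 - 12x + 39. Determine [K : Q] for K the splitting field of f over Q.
[K : Q] = 6

By the rational root test, any rational root of the monic integer polynomial f(x) = x^3 - 12x + 39 must be an integer dividing the constant term 39, i.e. one of ±{1, 3, 13, 39}. Evaluating: f(1) = 28, f(-1) = 50, f(3) = 30, f(-3) = 48, f(13) = 2080, f(-13) = -2002, f(39) = 58890, f(-39) = -58812; none is 0, so f has no rational root and is therefore irreducible over Q (a cubic with no linear factor over a field is irreducible). For an irreducible cubic, the Galois group is A_3 or S_3 according as the discriminant disc(f) = -4a^3 - 27b^2 = -4·(-12)^3 - 27·(39)^2 = -34155 is or is not a square in Q. Here disc(f) = -34155 is not a perfect square in Q, so the Galois group of f over Q is not contained in A_3 and must be all of S_3. The splitting field has degree |S_3| = 6 over Q, so [K : Q] = 6.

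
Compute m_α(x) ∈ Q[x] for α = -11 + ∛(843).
m_α(x) = x^3 + 33x^2 + 363x + 488

Set β = α + 11 = ∛(843), so β^3 = 843. Then (α + 11)^3 - 843 = 0, i.e. α is a root of g(x) = (x + 11)^3 - 843 = x^3 + 33x^2 + 363x + 488. Since g(x) = h(x + 11) where h(x) = x^3 - 843, and h is irreducible over Q (because 843 is not a perfect cube, so h has no rational root, and a monic cubic with no rational root is irreducible), g is also irreducible (irreducibility is preserved under the substitution x → x + 11). Hence m_α(x) = x^3 + 33x^2 + 363x + 488.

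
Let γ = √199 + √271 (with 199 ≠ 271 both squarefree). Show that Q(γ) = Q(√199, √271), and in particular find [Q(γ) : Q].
[Q(γ) : Q] = 4 (equivalently, Q(γ) = Q(√199, √271))

Obviously Q(γ) ⊆ Q(√199, √271), and [Q(√199, √271):Q] = 4 (since 199, 271 are distinct squarefree integers > 1 with 53929 not a perfect square). To show equality we compute the minimal polynomial of γ. From γ = √199 + √271: γ^2 = 199 + 2√(53929) + 271 = 470 + 2√(53929), so γ^2 - 470 = 2√(53929); squaring, (γ^2 - 470)^2 = 4·53929, i.e. γ^4 - 940γ^2 + 220900 - 215716 = 0, i.e. γ^4 - 940γ^2 + 5184 = 0. So γ is a root of x^4 - 940x^2 + 5184. This polynomial is irreducible over Q: it has no rational root (each ±√199 ± √271 is irrational), and any factorization into two quadratics over Q would force √(53929) ∈ Q (pairing opposite roots) or √199, √271 ∈ Q (other pairings), all impossible. Hence [Q(γ):Q] = 4 = [Q(√199, √271):Q], so Q(γ) = Q(√199, √271).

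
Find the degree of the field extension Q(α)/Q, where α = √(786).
[Q(α):Q] = 2

[Q(α):Q] equals the degree of the minimal polynomial of α. Here α^2 = 786 and x^2 - 786 is irreducible (d = 786 is squarefree, ≠ 1, hence not a square), so deg(m_α) = 2. Thus [Q(α):Q] = 2.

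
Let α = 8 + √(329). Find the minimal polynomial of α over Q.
m_α(x) = x^2 - 16x - 265

From α - 8 = √(329), squaring gives (α - 8)^2 = 329, i.e. α^2 - 16α + 64 = 329, so α^2 - 16α - 265 = 0. The discriminant of x^2 - 16x - 265 is (-16)^2 - 4·(-265) = 256 + 1060 = 1316, and 4·(329) is not a perfect square in Q since 329 is squarefree and ≠ 1. Hence x^2 - 16x - 265 is irreducible over Q and is the minimal polynomial of α.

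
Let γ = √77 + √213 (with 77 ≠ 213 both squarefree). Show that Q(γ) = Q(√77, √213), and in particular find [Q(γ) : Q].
[Q(γ) : Q] = 4 (equivalently, Q(γ) = Q(√77, √213))

Obviously Q(γ) ⊆ Q(√77, √213), and [Q(√77, √213):Q] = 4 (since 77, 213 are distinct squarefree integers > 1 with 16401 not a perfect square). To show equality we compute the minimal polynomial of γ. From γ = √77 + √213: γ^2 = 77 + 2√(16401) + 213 = 290 + 2√(16401), so γ^2 - 290 = 2√(16401); squaring, (γ^2 - 290)^2 = 4·16401, i.e. γ^4 - 580γ^2 + 84100 - 65604 = 0, i.e. γ^4 - 580γ^2 + 18496 = 0. So γ is a root of x^4 - 580x^2 + 18496. This polynomial is irreducible over Q: it has no rational root (each ±√77 ± √213 is irrational), and any factorization into two quadratics over Q would force √(16401) ∈ Q (pairing opposite roots) or √77, √213 ∈ Q (other pairings), all impossible. Hence [Q(γ):Q] = 4 = [Q(√77, √213):Q], so Q(γ) = Q(√77, √213).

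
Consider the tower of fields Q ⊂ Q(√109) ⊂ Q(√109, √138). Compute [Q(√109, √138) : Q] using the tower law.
[Q(√109, √138) : Q] = 4

[Q(√109):Q] = 2 (min poly x^2 - 109, irreducible since 109 is squarefree > 1). For the top step, suppose √138 ∈ Q(√109), say √138 = c + d√109 with c, d ∈ Q. Squaring: 138 = c^2 + 109d^2 + 2cd√109. Since √109 ∉ Q this forces 2cd = 0. If d = 0 then √138 = c ∈ Q, contradicting 138 squarefree > 1. If c = 0 then 138 = 109d^2, so 109·138 = (109d)^2 is a perfect square in Q — but 109·138 = 15042 is not a perfect square (since 109 and 138 are distinct squarefree integers). Contradiction. Hence √138 ∉ Q(√109), so x^2 - 138 stays irreducible over Q(√109) and [Q(√109, √138) : Q(√109)] = 2. By the tower law, [Q(√109, √138) : Q] = 2 · 2 = 4.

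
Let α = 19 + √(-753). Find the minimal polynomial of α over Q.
m_α(x) = x^2 - 38x + 1114

From α - 19 = √(-753), squaring gives (α - 19)^2 = -753, i.e. α^2 - 38α + 361 = -753, so α^2 - 38α + 1114 = 0. The discriminant of x^2 - 38x + 1114 is (-38)^2 - 4·(1114) = 1444 - 4456 = -3012, and 4·(-753) is not a perfect square in Q since -753 is squarefree and ≠ 1. Hence x^2 - 38x + 1114 is irreducible over Q and is the minimal polynomial of α.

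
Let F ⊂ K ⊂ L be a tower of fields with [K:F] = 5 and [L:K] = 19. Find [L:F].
[L:F] = 95

The tower law says that for any tower of field extensions F ⊂ K ⊂ L with finite degrees, [L:F] = [L:K] · [K:F]. Here this gives [L:F] = 19 · 5 = 95.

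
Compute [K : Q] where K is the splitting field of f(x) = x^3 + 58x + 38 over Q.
[K : Q] = 6

By the rational root test, any rational root of the monic integer polynomial f(x) = x^3 + 58x + 38 must be an integer dividing the constant term 38, i.e. one of ±{1, 2, 19, 38}. Evaluating: f(1) = 97, f(-1) = -21, f(2) = 162, f(-2) = -86, f(19) = 7999, f(-19) = -7923, f(38) = 57114, f(-38) = -57038; none is 0, so f has no rational root and is therefore irreducible over Q (a cubic with no linear factor over a field is irreducible). For an irreducible cubic, the Galois group is A_3 or S_3 according as the discriminant disc(f) = -4a^3 - 27b^2 = -4·(58)^3 - 27·(38)^2 = -819436 is or is not a square in Q. Here disc(f) = -819436 is not a perfect square in Q, so the Galois group of f over Q is not contained in A_3 and must be all of S_3. The splitting field has degree |S_3| = 6 over Q, so [K : Q] = 6.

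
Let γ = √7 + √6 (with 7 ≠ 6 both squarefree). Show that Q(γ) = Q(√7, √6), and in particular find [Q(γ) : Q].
[Q(γ) : Q] = 4 (equivalently, Q(γ) = Q(√7, √6))

Obviously Q(γ) ⊆ Q(√7, √6), and [Q(√7, √6):Q] = 4 (since 7, 6 are distinct squarefree integers > 1 with 42 not a perfect square). To show equality we compute the minimal polynomial of γ. From γ = √7 + √6: γ^2 = 7 + 2√(42) + 6 = 13 + 2√(42), so γ^2 - 13 = 2√(42); squaring, (γ^2 - 13)^2 = 4·42, i.e. γ^4 - 26γ^2 + 169 - 168 = 0, i.e. γ^4 - 26γ^2 + 1 = 0. So γ is a root of x^4 - 26x^2 + 1. This polynomial is irreducible over Q: it has no rational root (each ±√7 ± √6 is irrational), and any factorization into two quadratics over Q would force √(42) ∈ Q (pairing opposite roots) or √7, √6 ∈ Q (other pairings), all impossible. Hence [Q(γ):Q] = 4 = [Q(√7, √6):Q], so Q(γ) = Q(√7, √6).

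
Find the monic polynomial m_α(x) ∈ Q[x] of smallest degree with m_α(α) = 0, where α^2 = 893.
m_α(x) = x^2 - 893

α satisfies α^2 - 893 = 0, so x^2 - 893 annihilates α. Since d = 893 is squarefree and ≠ 1, it is not a perfect square in Q, so x^2 - 893 has no rational root and is therefore irreducible over Q (a degree-2 polynomial over a field is irreducible iff it has no root). Hence m_α(x) = x^2 - 893.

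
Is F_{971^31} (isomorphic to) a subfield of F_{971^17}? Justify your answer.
No: F_{971^31} is not a subfield of F_{971^17}

F_{p^m} embeds in F_{p^n} iff m | n. Here 31 ∤ 17 (since 17 = 0·31 + 17 with remainder 17 ≠ 0), so F_{971^31} is not a subfield of F_{971^17}. Equivalently: if it were, the tower law would give 31 = [F_{971^31}:F_971] dividing [F_{971^17}:F_971] = 17, contradiction.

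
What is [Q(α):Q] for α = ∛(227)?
[Q(α):Q] = 3

The minimal polynomial of α is x^3 - 227, irreducible over Q since 227 is not a perfect cube (so x^3 - 227 has no rational root). Hence [Q(α):Q] = deg(m_α) = 3.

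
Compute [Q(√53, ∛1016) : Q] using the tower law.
[Q(√53, ∛1016) : Q] = 6

Let L = Q(√53, ∛1016). Since Q(√53) ⊂ L and [Q(√53):Q] = 2, the tower law gives 2 | [L:Q]. Likewise Q(∛1016) ⊂ L with [Q(∛1016):Q] = 3 (because 1016 is not a perfect cube), so 3 | [L:Q]. As gcd(2,3) = 1, [L:Q] is divisible by 6. Conversely L is generated over Q by √53 and ∛1016, so [L:Q] ≤ 2·3 = 6. Therefore [Q(√53, ∛1016) : Q] = 6.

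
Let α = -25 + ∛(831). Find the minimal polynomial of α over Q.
m_α(x) = x^3 + 75x^2 + 1875x + 14794

Set β = α + 25 = ∛(831), so β^3 = 831. Then (α + 25)^3 - 831 = 0, i.e. α is a root of g(x) = (x + 25)^3 - 831 = x^3 + 75x^2 + 1875x + 14794. Since g(x) = h(x + 25) where h(x) = x^3 - 831, and h is irreducible over Q (because 831 is not a perfect cube, so h has no rational root, and a monic cubic with no rational root is irreducible), g is also irreducible (irreducibility is preserved under the substitution x → x + 25). Hence m_α(x) = x^3 + 75x^2 + 1875x + 14794.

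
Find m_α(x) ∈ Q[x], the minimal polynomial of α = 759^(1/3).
m_α(x) = x^3 - 759

α satisfies α^3 = 759, so x^3 - 759 annihilates α. By the rational root test, a rational root p/q (in lowest terms) of x^3 - 759 would satisfy p^3 = 759 q^3, forcing q = 1 and p^3 = 759; but 759 is not a perfect cube, contradiction. A monic cubic over Q with no rational root is irreducible (any nontrivial factorization would include a linear factor). Hence x^3 - 759 is the minimal polynomial of α, and in particular [Q(α):Q] = 3.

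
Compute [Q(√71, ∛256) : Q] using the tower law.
[Q(√71, ∛256) : Q] = 6

Let L = Q(√71, ∛256). Since Q(√71) ⊂ L and [Q(√71):Q] = 2, the tower law gives 2 | [L:Q]. Likewise Q(∛256) ⊂ L with [Q(∛256):Q] = 3 (because 256 is not a perfect cube), so 3 | [L:Q]. As gcd(2,3) = 1, [L:Q] is divisible by 6. Conversely L is generated over Q by √71 and ∛256, so [L:Q] ≤ 2·3 = 6. Therefore [Q(√71, ∛256) : Q] = 6.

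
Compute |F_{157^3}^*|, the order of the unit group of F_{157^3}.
|F_{157^3}^*| = 3869892

F_{157^3} has 157^3 = 3869893 elements; its multiplicative group consists of all nonzero elements, so |F_{157^3}^*| = 3869893 - 1 = 3869892. (It is cyclic since any finite subgroup of the multiplicative group of a field is cyclic.)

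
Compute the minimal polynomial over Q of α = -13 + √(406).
m_α(x) = x^2 + 26x - 237

From α + 13 = √(406), squaring gives (α + 13)^2 = 406, i.e. α^2 + 26α + 169 = 406, so α^2 + 26α - 237 = 0. The discriminant of x^2 + 26x - 237 is (26)^2 - 4·(-237) = 676 + 948 = 1624, and 4·(406) is not a perfect square in Q since 406 is squarefree and ≠ 1. Hence x^2 + 26x - 237 is irreducible over Q and is the minimal polynomial of α.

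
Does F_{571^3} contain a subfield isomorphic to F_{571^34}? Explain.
No: F_{571^34} is not a subfield of F_{571^3}

F_{p^m} embeds in F_{p^n} iff m | n. Here 34 ∤ 3 (since 3 = 0·34 + 3 with remainder 3 ≠ 0), so F_{571^34} is not a subfield of F_{571^3}. Equivalently: if it were, the tower law would give 34 = [F_{571^34}:F_571] dividing [F_{571^3}:F_571] = 3, contradiction.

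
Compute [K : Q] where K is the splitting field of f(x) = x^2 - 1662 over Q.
[K : Q] = 2

f(x) = x^2 - 1662 factors as (x - √1662)(x + √1662). The splitting field is K = Q(√1662). Since 1662 is squarefree and > 1, it is not a perfect square, so x^2 - 1662 is irreducible over Q and [Q(√1662) : Q] = 2. Hence [K : Q] = 2.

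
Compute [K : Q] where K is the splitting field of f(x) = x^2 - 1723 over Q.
[K : Q] = 2

f(x) = x^2 - 1723 factors as (x - √1723)(x + √1723). The splitting field is K = Q(√1723). Since 1723 is squarefree and > 1, it is not a perfect square, so x^2 - 1723 is irreducible over Q and [Q(√1723) : Q] = 2. Hence [K : Q] = 2.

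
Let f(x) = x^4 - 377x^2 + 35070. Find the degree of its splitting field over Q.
[K : Q] = 4

Solving the quadratic in x^2: x^2 = (377 ± √(377^2 - 4·35070))/2 = (377 ± √1849)/2 = (377 ± 43)/2, giving x^2 = 167 or x^2 = 210. So f(x) = (x^2 - 167)(x^2 - 210) and the roots of f are ±√167, ±√210. Hence the splitting field is K = Q(√167, √210). Since 167 and 210 are distinct squarefree integers > 1, their product 35070 is not a perfect square, so √210 ∉ Q(√167). By the tower law [K:Q] = [Q(√167,√210):Q(√167)] · [Q(√167):Q] = 2 · 2 = 4.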